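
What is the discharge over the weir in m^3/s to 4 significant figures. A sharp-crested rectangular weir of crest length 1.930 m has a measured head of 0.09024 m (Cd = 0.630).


Approach: apply the rectangular weir equation, Q = (2/3)*Cd*L*sqrt(2g)*H^1.5.
Q = (2/3)*0.630*1.930*sqrt(2*9.81)*0.09024^1.5 = 0.09733 m^3/s
Therefore the discharge over the weir = 0.09733 m^3/s.


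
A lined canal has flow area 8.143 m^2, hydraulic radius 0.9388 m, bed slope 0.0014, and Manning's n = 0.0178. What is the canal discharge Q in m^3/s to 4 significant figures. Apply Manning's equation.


Approach: apply Manning's equation, Q = (1/n)*A*R^(2/3)*S^(1/2).
Q = (1/0.0178) * 8.143 * 0.9388^(2/3) * 0.0014^(1/2) = 16.41 m^3/s
Therefore the canal discharge Q = 16.41 m^3/s.


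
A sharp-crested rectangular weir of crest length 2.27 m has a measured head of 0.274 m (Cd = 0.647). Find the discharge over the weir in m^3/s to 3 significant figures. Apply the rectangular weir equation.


Approach: apply the rectangular weir equation, Q = (2/3)*Cd*L*sqrt(2g)*H^1.5.
Q = (2/3)*0.647*2.27*sqrt(2*9.81)*0.274^1.5 = 0.622 m^3/s
Therefore the discharge over the weir = 0.622 m^3/s.


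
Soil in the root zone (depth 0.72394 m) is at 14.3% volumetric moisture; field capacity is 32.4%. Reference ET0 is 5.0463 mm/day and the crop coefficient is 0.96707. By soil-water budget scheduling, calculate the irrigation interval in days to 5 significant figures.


Approach: apply soil-water budget scheduling, SMD = (FC-theta)/100*depth*1000; ETc = ET0*Kc; interval = SMD/ETc.
Step 1 — soil moisture deficit:
  SMD = (32.4 - 14.3)/100 * 0.72394 * 1000 = 131.0331 mm
Step 2 — daily crop ET (ETc = ET0*Kc):
  ETc = 5.0463 * 0.96707 = 4.880125 mm/day
Step 3 — irrigation interval (SMD/ETc):
  interval = 131.0331 / 4.880125 = 26.850 days
Therefore the irrigation interval = 26.850 days.


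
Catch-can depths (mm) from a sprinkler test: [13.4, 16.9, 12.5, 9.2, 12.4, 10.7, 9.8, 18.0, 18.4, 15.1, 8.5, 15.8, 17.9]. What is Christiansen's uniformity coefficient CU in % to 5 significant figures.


Approach: apply Christiansen's uniformity coefficient, CU = (1 - mean_abs_deviation/mean)*100.
mean = 13.73846 mm
mean |d_i - mean| = 3.026036 mm
CU = (1 - 3.026036/13.73846)*100 = 77.974 %
Therefore Christiansen's uniformity coefficient CU = 77.974 %.


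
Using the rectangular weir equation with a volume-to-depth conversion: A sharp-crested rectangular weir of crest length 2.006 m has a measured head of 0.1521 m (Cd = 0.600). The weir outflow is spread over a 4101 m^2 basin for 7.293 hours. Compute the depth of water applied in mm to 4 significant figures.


Approach: apply the rectangular weir equation with a volume-to-depth conversion, Q = (2/3)*Cd*L*sqrt(2g)*H^1.5; d = Q*t/A * 1000.
Step 1 — weir discharge:
  Q = (2/3)*0.600*2.006*sqrt(2*9.81)*0.1521^1.5 = 0.210831 m^3/s
Step 2 — volume: V = 0.210831 * 7.293*3600 = 5535.32 m^3
Step 3 — depth: d = V/A * 1000 = 5535.32/4101 * 1000 = 1350 mm
Therefore the depth of water applied = 1350 mm.


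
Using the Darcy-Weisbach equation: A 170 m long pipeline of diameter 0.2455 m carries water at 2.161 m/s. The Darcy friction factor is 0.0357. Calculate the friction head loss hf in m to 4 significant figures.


Approach: apply the Darcy-Weisbach equation, hf = f*(L/D)*(v^2/(2g)).
hf = 0.0357 * (170/0.2455) * (2.161^2 / (2*9.81))
hf = 5.884 m
Therefore the friction head loss hf = 5.884 m.


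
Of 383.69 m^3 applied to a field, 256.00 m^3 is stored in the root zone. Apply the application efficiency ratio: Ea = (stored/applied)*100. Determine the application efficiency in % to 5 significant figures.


Ea = (256.00/383.69)*100 = 66.721 %
Therefore the application efficiency = 66.721 %.


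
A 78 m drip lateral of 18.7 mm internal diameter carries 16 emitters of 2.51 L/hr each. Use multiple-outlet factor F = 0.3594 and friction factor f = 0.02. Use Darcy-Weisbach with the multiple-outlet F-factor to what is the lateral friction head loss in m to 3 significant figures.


Approach: apply Darcy-Weisbach with the multiple-outlet F-factor, Q = n*q/(3600*1000) m^3/s; v = Q/A; hf = F*f*(L/D)*(v^2/(2g)).
Q = 16*2.51/(3600*1000) = 1.1156e-05 m^3/s
A = pi*(18.7e-3/2)^2 = 2.7465e-04 m^2, so v = Q/A = 0.040618 m/s
hf = 0.3594*0.02*(78/0.0187)*(0.040618^2/(2*9.81)) = 0.00252 m
Therefore the lateral friction head loss = 0.00252 m.


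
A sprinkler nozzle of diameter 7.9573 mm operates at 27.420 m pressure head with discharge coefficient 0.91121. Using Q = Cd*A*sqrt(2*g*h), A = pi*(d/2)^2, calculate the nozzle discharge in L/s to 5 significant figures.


A = pi*(7.9573e-3/2)^2 = 4.973033e-05 m^2
Q = 0.91121 * 4.973033e-05 * sqrt(2*9.81*27.420) * 1000 = 1.0510 L/s
Therefore the nozzle discharge = 1.0510 L/s.


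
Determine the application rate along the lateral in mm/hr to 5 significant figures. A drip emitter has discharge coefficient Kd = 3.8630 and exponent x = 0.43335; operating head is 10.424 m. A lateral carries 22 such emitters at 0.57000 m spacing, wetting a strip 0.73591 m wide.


Approach: apply the emitter equation with a lateral mass balance, q = Kd*h^x; Q = n*q; rate = Q/(n*spacing*width).
Step 1 — single emitter flow (q = Kd*h^x):
  q = 3.8630 * 10.424^0.43335 = 10.66817 L/hr
Step 2 — total lateral flow: Q = 22 * 10.66817 = 234.6997 L/hr
Step 3 — wetted area: A = 22 * 0.57000 * 0.73591 = 9.228311 m^2
Step 4 — application rate: Q/A = 234.6997/9.228311 = 25.433 mm/hr
Therefore the application rate along the lateral = 25.433 mm/hr.


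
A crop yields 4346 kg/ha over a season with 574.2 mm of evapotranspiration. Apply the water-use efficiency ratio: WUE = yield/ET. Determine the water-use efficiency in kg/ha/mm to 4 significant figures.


WUE = 4346 / 574.2 = 7.569 kg/ha/mm
Therefore the water-use efficiency = 7.569 kg/ha/mm.


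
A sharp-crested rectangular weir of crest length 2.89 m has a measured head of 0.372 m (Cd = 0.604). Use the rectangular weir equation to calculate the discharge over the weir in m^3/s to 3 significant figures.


Approach: apply the rectangular weir equation, Q = (2/3)*Cd*L*sqrt(2g)*H^1.5.
Q = (2/3)*0.604*2.89*sqrt(2*9.81)*0.372^1.5 = 1.17 m^3/s
Therefore the discharge over the weir = 1.17 m^3/s.


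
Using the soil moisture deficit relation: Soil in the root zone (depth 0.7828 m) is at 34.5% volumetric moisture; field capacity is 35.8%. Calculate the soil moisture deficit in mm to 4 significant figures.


Approach: apply the soil moisture deficit relation, SMD = (FC - theta)/100 * depth * 1000.
SMD = (35.8 - 34.5)/100 * 0.7828 * 1000 = 10.18 mm
Therefore the soil moisture deficit = 10.18 mm.


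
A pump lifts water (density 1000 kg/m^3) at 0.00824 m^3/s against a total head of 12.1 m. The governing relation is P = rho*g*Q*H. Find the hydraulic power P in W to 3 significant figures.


P = 1000 * 9.81 * 0.00824 * 12.1 = 978 W
Therefore the hydraulic power P = 978 W.


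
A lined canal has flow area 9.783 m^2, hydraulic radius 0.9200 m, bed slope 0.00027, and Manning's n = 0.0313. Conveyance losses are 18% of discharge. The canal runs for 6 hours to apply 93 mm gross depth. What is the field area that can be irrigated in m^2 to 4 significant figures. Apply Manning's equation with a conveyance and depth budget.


Approach: apply Manning's equation with a conveyance and depth budget, Q = (1/n)*A*R^(2/3)*S^(1/2); Q_field = Q*(1-loss); Area = Q_field*t/(d/1000).
Step 1 — canal discharge (Manning's equation):
  Q = (1/0.0313) * 9.783 * 0.9200^(2/3) * 0.00027^(1/2) = 4.85812 m^3/s
Step 2 — delivered flow: Q_field = 4.85812*(1 - 18/100) = 3.98366 m^3/s
Step 3 — volume delivered: V = 3.98366 * 6*3600 = 86047.0 m^3
Step 4 — area served: A = V / (depth/1000) = 86047.0 / 0.093 = 925200 m^2
Therefore the field area that can be irrigated = 925200 m^2.


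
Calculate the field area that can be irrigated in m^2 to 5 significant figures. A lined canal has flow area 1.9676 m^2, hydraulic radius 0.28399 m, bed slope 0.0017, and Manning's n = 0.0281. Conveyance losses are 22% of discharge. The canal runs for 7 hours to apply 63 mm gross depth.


Approach: apply Manning's equation with a conveyance and depth budget, Q = (1/n)*A*R^(2/3)*S^(1/2); Q_field = Q*(1-loss); Area = Q_field*t/(d/1000).
Step 1 — canal discharge (Manning's equation):
  Q = (1/0.0281) * 1.9676 * 0.28399^(2/3) * 0.0017^(1/2) = 1.247356 m^3/s
Step 2 — delivered flow: Q_field = 1.247356*(1 - 22/100) = 0.9729375 m^3/s
Step 3 — volume delivered: V = 0.9729375 * 7*3600 = 24518.02 m^3
Step 4 — area served: A = V / (depth/1000) = 24518.02 / 0.063 = 389170 m^2
Therefore the field area that can be irrigated = 389170 m^2.


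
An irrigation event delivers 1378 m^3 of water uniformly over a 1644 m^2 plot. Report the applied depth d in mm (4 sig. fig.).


Approach: apply depth from volume over area, d = (V/A)*1000.
d = (1378 / 1644) * 1000 = 838.2 mm
Therefore the applied depth d = 838.2 mm.


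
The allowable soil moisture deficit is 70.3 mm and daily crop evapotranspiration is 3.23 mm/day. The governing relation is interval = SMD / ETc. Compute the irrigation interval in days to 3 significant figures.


interval = 70.3 / 3.23 = 21.8 days
Therefore the irrigation interval = 21.8 days.


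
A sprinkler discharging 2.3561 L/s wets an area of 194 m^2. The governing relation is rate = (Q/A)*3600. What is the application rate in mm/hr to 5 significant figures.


rate = (2.3561 / 194) * 3600 = 43.721 mm/hr
Therefore the application rate = 43.721 mm/hr.


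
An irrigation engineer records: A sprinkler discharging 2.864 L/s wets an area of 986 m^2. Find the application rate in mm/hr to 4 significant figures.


Approach: apply the application rate relation, rate = (Q/A)*3600.
rate = (2.864 / 986) * 3600 = 10.46 mm/hr
Therefore the application rate = 10.46 mm/hr.


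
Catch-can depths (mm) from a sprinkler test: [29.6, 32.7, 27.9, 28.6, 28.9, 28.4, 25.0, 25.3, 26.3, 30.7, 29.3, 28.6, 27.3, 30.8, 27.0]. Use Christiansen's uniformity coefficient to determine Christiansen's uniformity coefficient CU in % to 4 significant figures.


Approach: apply Christiansen's uniformity coefficient, CU = (1 - mean_abs_deviation/mean)*100.
mean = 28.4267 mm
mean |d_i - mean| = 1.57156 mm
CU = (1 - 1.57156/28.4267)*100 = 94.47 %
Therefore Christiansen's uniformity coefficient CU = 94.47 %.


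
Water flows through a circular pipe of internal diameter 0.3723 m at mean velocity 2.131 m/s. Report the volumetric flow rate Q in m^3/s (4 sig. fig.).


Approach: apply the continuity equation for pipe flow, Q = A * v with A = pi*(D/2)^2.
A = pi*(0.3723/2)^2 = 0.108862 m^2
Q = 0.108862 * 2.131 = 0.2320 m^3/s
Therefore the volumetric flow rate Q = 0.2320 m^3/s.


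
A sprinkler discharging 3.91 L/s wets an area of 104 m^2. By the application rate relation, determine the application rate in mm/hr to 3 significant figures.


Approach: apply the application rate relation, rate = (Q/A)*3600.
rate = (3.91 / 104) * 3600 = 135 mm/hr
Therefore the application rate = 135 mm/hr.


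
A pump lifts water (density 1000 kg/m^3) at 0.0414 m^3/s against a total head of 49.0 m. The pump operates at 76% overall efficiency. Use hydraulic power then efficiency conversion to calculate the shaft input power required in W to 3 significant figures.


Approach: apply hydraulic power then efficiency conversion, P = rho*g*Q*H; P_in = P/eta.
Step 1 — hydraulic power (P = rho*g*Q*H):
  P = 1000 * 9.81 * 0.0414 * 49.0 = 19901 W
Step 2 — input power: P_in = P/eta = 19901 / 0.76 = 26200 W
Therefore the shaft input power required = 26200 W.


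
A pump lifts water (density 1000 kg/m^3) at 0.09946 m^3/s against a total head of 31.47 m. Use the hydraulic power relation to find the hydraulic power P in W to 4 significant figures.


Approach: apply the hydraulic power relation, P = rho*g*Q*H.
P = 1000 * 9.81 * 0.09946 * 31.47 = 30710 W
Therefore the hydraulic power P = 30710 W.


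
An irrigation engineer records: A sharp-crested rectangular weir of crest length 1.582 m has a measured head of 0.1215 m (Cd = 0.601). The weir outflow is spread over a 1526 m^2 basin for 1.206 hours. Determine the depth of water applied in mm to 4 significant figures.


Approach: apply the rectangular weir equation with a volume-to-depth conversion, Q = (2/3)*Cd*L*sqrt(2g)*H^1.5; d = Q*t/A * 1000.
Step 1 — weir discharge:
  Q = (2/3)*0.601*1.582*sqrt(2*9.81)*0.1215^1.5 = 0.118906 m^3/s
Step 2 — volume: V = 0.118906 * 1.206*3600 = 516.242 m^3
Step 3 — depth: d = V/A * 1000 = 516.242/1526 * 1000 = 338.3 mm
Therefore the depth of water applied = 338.3 mm.


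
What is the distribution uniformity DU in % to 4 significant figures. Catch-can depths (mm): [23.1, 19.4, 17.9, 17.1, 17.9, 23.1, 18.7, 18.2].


Approach: apply the low-quarter distribution uniformity, DU = (mean of lowest quarter of readings / overall mean)*100.
sorted lowest 2 of 8: [17.1, 17.9] -> mean = 17.5000 mm
overall mean = 19.4250 mm
DU = (17.5000/19.4250)*100 = 90.09 %
Therefore the distribution uniformity DU = 90.09 %.


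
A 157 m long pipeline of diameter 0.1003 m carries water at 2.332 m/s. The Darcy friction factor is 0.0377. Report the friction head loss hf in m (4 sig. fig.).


Approach: apply the Darcy-Weisbach equation, hf = f*(L/D)*(v^2/(2g)).
hf = 0.0377 * (157/0.1003) * (2.332^2 / (2*9.81))
hf = 16.36 m
Therefore the friction head loss hf = 16.36 m.


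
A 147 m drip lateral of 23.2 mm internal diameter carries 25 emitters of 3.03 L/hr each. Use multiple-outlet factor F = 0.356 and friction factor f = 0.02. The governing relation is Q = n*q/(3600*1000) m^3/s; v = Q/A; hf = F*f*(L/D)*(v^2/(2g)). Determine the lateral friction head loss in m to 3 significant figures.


Q = 25*3.03/(3600*1000) = 2.1042e-05 m^3/s
A = pi*(23.2e-3/2)^2 = 4.2273e-04 m^2, so v = Q/A = 0.049775 m/s
hf = 0.356*0.02*(147/0.0232)*(0.049775^2/(2*9.81)) = 0.00570 m
Therefore the lateral friction head loss = 0.00570 m.


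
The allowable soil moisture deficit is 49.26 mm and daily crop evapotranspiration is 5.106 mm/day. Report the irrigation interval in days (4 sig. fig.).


Approach: apply the irrigation interval relation, interval = SMD / ETc.
interval = 49.26 / 5.106 = 9.647 days
Therefore the irrigation interval = 9.647 days.


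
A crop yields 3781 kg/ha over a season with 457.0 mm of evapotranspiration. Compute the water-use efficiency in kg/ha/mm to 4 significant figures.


Approach: apply the water-use efficiency ratio, WUE = yield/ET.
WUE = 3781 / 457.0 = 8.274 kg/ha/mm
Therefore the water-use efficiency = 8.274 kg/ha/mm.


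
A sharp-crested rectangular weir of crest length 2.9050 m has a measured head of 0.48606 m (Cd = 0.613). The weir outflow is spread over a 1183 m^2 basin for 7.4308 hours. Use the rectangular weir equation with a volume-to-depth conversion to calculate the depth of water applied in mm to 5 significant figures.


Approach: apply the rectangular weir equation with a volume-to-depth conversion, Q = (2/3)*Cd*L*sqrt(2g)*H^1.5; d = Q*t/A * 1000.
Step 1 — weir discharge:
  Q = (2/3)*0.613*2.9050*sqrt(2*9.81)*0.48606^1.5 = 1.781967 m^3/s
Step 2 — volume: V = 1.781967 * 7.4308*3600 = 47669.19 m^3
Step 3 — depth: d = V/A * 1000 = 47669.19/1183 * 1000 = 40295 mm
Therefore the depth of water applied = 40295 mm.


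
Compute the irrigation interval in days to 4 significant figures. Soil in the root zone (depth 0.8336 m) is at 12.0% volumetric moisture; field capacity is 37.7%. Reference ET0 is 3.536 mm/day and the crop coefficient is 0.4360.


Approach: apply soil-water budget scheduling, SMD = (FC-theta)/100*depth*1000; ETc = ET0*Kc; interval = SMD/ETc.
Step 1 — soil moisture deficit:
  SMD = (37.7 - 12.0)/100 * 0.8336 * 1000 = 214.235 mm
Step 2 — daily crop ET (ETc = ET0*Kc):
  ETc = 3.536 * 0.4360 = 1.54170 mm/day
Step 3 — irrigation interval (SMD/ETc):
  interval = 214.235 / 1.54170 = 139.0 days
Therefore the irrigation interval = 139.0 days.


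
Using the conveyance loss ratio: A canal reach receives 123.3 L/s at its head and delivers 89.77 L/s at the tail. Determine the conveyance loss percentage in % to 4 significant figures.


Approach: apply the conveyance loss ratio, loss% = ((Q_head - Q_tail)/Q_head)*100.
loss = ((123.3 - 89.77)/123.3)*100 = 27.19 %
Therefore the conveyance loss percentage = 27.19 %.


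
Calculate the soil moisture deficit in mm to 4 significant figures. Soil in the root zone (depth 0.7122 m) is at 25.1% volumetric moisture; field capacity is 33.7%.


Approach: apply the soil moisture deficit relation, SMD = (FC - theta)/100 * depth * 1000.
SMD = (33.7 - 25.1)/100 * 0.7122 * 1000 = 61.25 mm
Therefore the soil moisture deficit = 61.25 mm.


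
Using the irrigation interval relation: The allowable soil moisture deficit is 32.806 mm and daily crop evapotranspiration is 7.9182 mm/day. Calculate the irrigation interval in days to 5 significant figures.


Approach: apply the irrigation interval relation, interval = SMD / ETc.
interval = 32.806 / 7.9182 = 4.1431 days
Therefore the irrigation interval = 4.1431 days.


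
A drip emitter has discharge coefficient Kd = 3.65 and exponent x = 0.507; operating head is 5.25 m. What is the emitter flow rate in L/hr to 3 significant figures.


Approach: apply the emitter characteristic equation, q = Kd * h^x.
q = 3.65 * 5.25^0.507 = 8.46 L/hr
Therefore the emitter flow rate = 8.46 L/hr.


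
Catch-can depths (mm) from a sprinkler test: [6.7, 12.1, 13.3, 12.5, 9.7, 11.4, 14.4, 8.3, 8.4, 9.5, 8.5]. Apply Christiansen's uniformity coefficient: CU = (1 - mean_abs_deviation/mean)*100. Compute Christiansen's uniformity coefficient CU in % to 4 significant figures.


mean = 10.4364 mm
mean |d_i - mean| = 2.09421 mm
CU = (1 - 2.09421/10.4364)*100 = 79.93 %
Therefore Christiansen's uniformity coefficient CU = 79.93 %.


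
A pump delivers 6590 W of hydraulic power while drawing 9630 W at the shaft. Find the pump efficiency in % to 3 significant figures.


Approach: apply the efficiency ratio, eta = (P_out/P_in)*100.
eta = (6590 / 9630) * 100 = 68.4 %
Therefore the pump efficiency = 68.4 %.


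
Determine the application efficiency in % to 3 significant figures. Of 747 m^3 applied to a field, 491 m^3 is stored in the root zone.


Approach: apply the application efficiency ratio, Ea = (stored/applied)*100.
Ea = (491/747)*100 = 65.7 %
Therefore the application efficiency = 65.7 %.


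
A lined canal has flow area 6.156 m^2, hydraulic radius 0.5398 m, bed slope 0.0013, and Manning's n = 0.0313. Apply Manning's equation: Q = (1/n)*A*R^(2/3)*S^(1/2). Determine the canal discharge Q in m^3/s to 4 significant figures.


Q = (1/0.0313) * 6.156 * 0.5398^(2/3) * 0.0013^(1/2) = 4.701 m^3/s
Therefore the canal discharge Q = 4.701 m^3/s.


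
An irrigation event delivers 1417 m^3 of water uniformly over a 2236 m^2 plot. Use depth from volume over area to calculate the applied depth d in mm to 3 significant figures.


Approach: apply depth from volume over area, d = (V/A)*1000.
d = (1417 / 2236) * 1000 = 634 mm
Therefore the applied depth d = 634 mm.


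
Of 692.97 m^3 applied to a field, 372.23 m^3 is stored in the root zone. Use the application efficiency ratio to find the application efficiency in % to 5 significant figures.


Approach: apply the application efficiency ratio, Ea = (stored/applied)*100.
Ea = (372.23/692.97)*100 = 53.715 %
Therefore the application efficiency = 53.715 %.


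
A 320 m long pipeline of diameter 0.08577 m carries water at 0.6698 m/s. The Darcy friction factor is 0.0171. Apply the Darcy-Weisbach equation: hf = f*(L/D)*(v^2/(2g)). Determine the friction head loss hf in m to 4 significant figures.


hf = 0.0171 * (320/0.08577) * (0.6698^2 / (2*9.81))
hf = 1.459 m
Therefore the friction head loss hf = 1.459 m.


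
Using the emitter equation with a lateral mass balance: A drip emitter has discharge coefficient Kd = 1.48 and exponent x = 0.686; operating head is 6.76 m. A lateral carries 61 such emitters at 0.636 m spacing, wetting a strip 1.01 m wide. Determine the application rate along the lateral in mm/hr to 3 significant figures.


Approach: apply the emitter equation with a lateral mass balance, q = Kd*h^x; Q = n*q; rate = Q/(n*spacing*width).
Step 1 — single emitter flow (q = Kd*h^x):
  q = 1.48 * 6.76^0.686 = 5.4904 L/hr
Step 2 — total lateral flow: Q = 61 * 5.4904 = 334.92 L/hr
Step 3 — wetted area: A = 61 * 0.636 * 1.01 = 39.184 m^2
Step 4 — application rate: Q/A = 334.92/39.184 = 8.55 mm/hr
Therefore the application rate along the lateral = 8.55 mm/hr.


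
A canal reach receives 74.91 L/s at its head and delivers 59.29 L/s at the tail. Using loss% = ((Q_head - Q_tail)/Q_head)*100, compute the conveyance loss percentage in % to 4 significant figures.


loss = ((74.91 - 59.29)/74.91)*100 = 20.85 %
Therefore the conveyance loss percentage = 20.85 %.


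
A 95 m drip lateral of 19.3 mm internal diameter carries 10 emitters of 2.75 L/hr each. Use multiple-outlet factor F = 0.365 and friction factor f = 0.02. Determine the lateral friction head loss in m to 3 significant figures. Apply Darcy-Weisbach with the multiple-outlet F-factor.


Approach: apply Darcy-Weisbach with the multiple-outlet F-factor, Q = n*q/(3600*1000) m^3/s; v = Q/A; hf = F*f*(L/D)*(v^2/(2g)).
Q = 10*2.75/(3600*1000) = 7.6389e-06 m^3/s
A = pi*(19.3e-3/2)^2 = 2.9255e-04 m^2, so v = Q/A = 0.026111 m/s
hf = 0.365*0.02*(95/0.0193)*(0.026111^2/(2*9.81)) = 0.00125 m
Therefore the lateral friction head loss = 0.00125 m.


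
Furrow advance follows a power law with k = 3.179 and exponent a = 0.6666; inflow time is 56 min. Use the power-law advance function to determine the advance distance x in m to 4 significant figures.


Approach: apply the power-law advance function, x = k*t^a.
x = 3.179 * 56^0.6666 = 46.52 m
Therefore the advance distance x = 46.52 m.


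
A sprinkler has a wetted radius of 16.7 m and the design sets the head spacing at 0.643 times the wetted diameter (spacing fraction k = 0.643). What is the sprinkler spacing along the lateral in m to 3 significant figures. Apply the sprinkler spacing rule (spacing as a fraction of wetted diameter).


Approach: apply the sprinkler spacing rule (spacing as a fraction of wetted diameter), S = k*(2*R).
S = 0.643 * (2 * 16.7) = 21.5 m
Therefore the sprinkler spacing along the lateral = 21.5 m.


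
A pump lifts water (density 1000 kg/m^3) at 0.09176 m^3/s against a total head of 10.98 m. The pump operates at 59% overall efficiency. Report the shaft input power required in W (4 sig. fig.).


Approach: apply hydraulic power then efficiency conversion, P = rho*g*Q*H; P_in = P/eta.
Step 1 — hydraulic power (P = rho*g*Q*H):
  P = 1000 * 9.81 * 0.09176 * 10.98 = 9883.82 W
Step 2 — input power: P_in = P/eta = 9883.82 / 0.59 = 16750 W
Therefore the shaft input power required = 16750 W.


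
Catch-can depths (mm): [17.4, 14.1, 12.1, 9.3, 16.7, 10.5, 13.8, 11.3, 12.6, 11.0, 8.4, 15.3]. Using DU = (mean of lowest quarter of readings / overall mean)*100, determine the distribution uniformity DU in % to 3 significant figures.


sorted lowest 3 of 12: [8.4, 9.3, 10.5] -> mean = 9.4000 mm
overall mean = 12.708 mm
DU = (9.4000/12.708)*100 = 74.0 %
Therefore the distribution uniformity DU = 74.0 %.


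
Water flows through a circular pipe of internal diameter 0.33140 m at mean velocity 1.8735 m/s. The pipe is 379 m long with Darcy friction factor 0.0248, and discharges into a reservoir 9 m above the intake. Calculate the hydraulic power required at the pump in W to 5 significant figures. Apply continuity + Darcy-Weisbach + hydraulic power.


Approach: apply continuity + Darcy-Weisbach + hydraulic power, Q = A*v; hf = f*(L/D)*(v^2/(2g)); H = static + hf; P = rho*g*Q*H.
Step 1 — flow rate (continuity, Q = A*v):
  A = pi*(0.33140/2)^2 = 0.08625711 m^2
  Q = 0.08625711 * 1.8735 = 0.1616027 m^3/s
Step 2 — friction head loss (Darcy-Weisbach):
  hf = 0.0248 * (379/0.33140) * (1.8735^2 / (2*9.81))
  hf = 5.073957 m
Step 3 — total head: H = 9 + 5.073957 = 14.07396 m
Step 4 — hydraulic power (P = rho*g*Q*H):
  P = 1000 * 9.81 * 0.1616027 * 14.07396 = 22312 W
Therefore the hydraulic power required at the pump = 22312 W.


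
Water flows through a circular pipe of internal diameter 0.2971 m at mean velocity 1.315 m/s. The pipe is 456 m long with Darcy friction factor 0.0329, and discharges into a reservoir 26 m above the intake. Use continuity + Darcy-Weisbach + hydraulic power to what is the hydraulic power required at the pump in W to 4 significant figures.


Approach: apply continuity + Darcy-Weisbach + hydraulic power, Q = A*v; hf = f*(L/D)*(v^2/(2g)); H = static + hf; P = rho*g*Q*H.
Step 1 — flow rate (continuity, Q = A*v):
  A = pi*(0.2971/2)^2 = 0.0693258 m^2
  Q = 0.0693258 * 1.315 = 0.0911635 m^3/s
Step 2 — friction head loss (Darcy-Weisbach):
  hf = 0.0329 * (456/0.2971) * (1.315^2 / (2*9.81))
  hf = 4.45052 m
Step 3 — total head: H = 26 + 4.45052 = 30.4505 m
Step 4 — hydraulic power (P = rho*g*Q*H):
  P = 1000 * 9.81 * 0.0911635 * 30.4505 = 27230 W
Therefore the hydraulic power required at the pump = 27230 W.


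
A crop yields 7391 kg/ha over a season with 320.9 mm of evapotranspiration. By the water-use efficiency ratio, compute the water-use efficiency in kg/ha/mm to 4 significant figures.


Approach: apply the water-use efficiency ratio, WUE = yield/ET.
WUE = 7391 / 320.9 = 23.03 kg/ha/mm
Therefore the water-use efficiency = 23.03 kg/ha/mm.


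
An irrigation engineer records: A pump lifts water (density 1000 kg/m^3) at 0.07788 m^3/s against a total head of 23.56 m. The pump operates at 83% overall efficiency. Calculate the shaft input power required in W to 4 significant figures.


Approach: apply hydraulic power then efficiency conversion, P = rho*g*Q*H; P_in = P/eta.
Step 1 — hydraulic power (P = rho*g*Q*H):
  P = 1000 * 9.81 * 0.07788 * 23.56 = 17999.9 W
Step 2 — input power: P_in = P/eta = 17999.9 / 0.83 = 21690 W
Therefore the shaft input power required = 21690 W.


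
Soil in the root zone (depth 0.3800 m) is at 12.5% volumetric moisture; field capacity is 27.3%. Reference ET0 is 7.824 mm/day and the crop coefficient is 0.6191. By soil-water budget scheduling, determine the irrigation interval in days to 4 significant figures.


Approach: apply soil-water budget scheduling, SMD = (FC-theta)/100*depth*1000; ETc = ET0*Kc; interval = SMD/ETc.
Step 1 — soil moisture deficit:
  SMD = (27.3 - 12.5)/100 * 0.3800 * 1000 = 56.2400 mm
Step 2 — daily crop ET (ETc = ET0*Kc):
  ETc = 7.824 * 0.6191 = 4.84384 mm/day
Step 3 — irrigation interval (SMD/ETc):
  interval = 56.2400 / 4.84384 = 11.61 days
Therefore the irrigation interval = 11.61 days.


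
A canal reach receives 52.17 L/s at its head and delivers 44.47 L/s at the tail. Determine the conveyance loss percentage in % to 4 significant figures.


Approach: apply the conveyance loss ratio, loss% = ((Q_head - Q_tail)/Q_head)*100.
loss = ((52.17 - 44.47)/52.17)*100 = 14.76 %
Therefore the conveyance loss percentage = 14.76 %.


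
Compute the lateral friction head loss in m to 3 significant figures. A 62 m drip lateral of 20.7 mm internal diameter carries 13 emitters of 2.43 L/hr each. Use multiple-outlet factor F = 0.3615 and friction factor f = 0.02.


Approach: apply Darcy-Weisbach with the multiple-outlet F-factor, Q = n*q/(3600*1000) m^3/s; v = Q/A; hf = F*f*(L/D)*(v^2/(2g)).
Q = 13*2.43/(3600*1000) = 8.7750e-06 m^3/s
A = pi*(20.7e-3/2)^2 = 3.3654e-04 m^2, so v = Q/A = 0.026075 m/s
hf = 0.3615*0.02*(62/0.0207)*(0.026075^2/(2*9.81)) = 0.000750 m
Therefore the lateral friction head loss = 0.000750 m.


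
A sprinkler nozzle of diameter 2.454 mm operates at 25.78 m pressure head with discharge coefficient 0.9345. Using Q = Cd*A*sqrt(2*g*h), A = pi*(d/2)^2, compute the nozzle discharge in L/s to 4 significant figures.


A = pi*(2.454e-3/2)^2 = 4.72976e-06 m^2
Q = 0.9345 * 4.72976e-06 * sqrt(2*9.81*25.78) * 1000 = 0.09941 L/s
Therefore the nozzle discharge = 0.09941 L/s.


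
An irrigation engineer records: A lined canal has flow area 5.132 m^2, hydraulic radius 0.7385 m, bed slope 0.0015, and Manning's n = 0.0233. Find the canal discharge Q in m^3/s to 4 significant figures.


Approach: apply Manning's equation, Q = (1/n)*A*R^(2/3)*S^(1/2).
Q = (1/0.0233) * 5.132 * 0.7385^(2/3) * 0.0015^(1/2) = 6.970 m^3/s
Therefore the canal discharge Q = 6.970 m^3/s.


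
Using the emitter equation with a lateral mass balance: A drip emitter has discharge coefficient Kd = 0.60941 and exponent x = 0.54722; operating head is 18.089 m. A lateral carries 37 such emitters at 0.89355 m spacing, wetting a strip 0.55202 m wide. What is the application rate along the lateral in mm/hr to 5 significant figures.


Approach: apply the emitter equation with a lateral mass balance, q = Kd*h^x; Q = n*q; rate = Q/(n*spacing*width).
Step 1 — single emitter flow (q = Kd*h^x):
  q = 0.60941 * 18.089^0.54722 = 2.971611 L/hr
Step 2 — total lateral flow: Q = 37 * 2.971611 = 109.9496 L/hr
Step 3 — wetted area: A = 37 * 0.89355 * 0.55202 = 18.25053 m^2
Step 4 — application rate: Q/A = 109.9496/18.25053 = 6.0245 mm/hr
Therefore the application rate along the lateral = 6.0245 mm/hr.


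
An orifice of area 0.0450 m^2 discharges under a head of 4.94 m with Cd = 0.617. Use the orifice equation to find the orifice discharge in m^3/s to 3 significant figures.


Approach: apply the orifice equation, Q = Cd*A*sqrt(2*g*h).
Q = 0.617 * 0.0450 * sqrt(2*9.81*4.94) = 0.273 m^3/s
Therefore the orifice discharge = 0.273 m^3/s.


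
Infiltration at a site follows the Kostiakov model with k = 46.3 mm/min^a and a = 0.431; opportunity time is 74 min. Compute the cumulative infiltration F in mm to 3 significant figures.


Approach: apply the Kostiakov infiltration equation, F = k*t^a.
F = 46.3 * 74^0.431 = 296 mm
Therefore the cumulative infiltration F = 296 mm.


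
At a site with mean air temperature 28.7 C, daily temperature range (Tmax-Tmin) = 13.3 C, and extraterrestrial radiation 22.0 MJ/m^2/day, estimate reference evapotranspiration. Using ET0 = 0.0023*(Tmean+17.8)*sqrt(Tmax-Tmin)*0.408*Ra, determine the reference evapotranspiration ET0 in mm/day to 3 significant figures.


ET0 = 0.0023*(28.7+17.8)*sqrt(13.3)*0.408*22.0 = 3.50 mm/day
Therefore the reference evapotranspiration ET0 = 3.50 mm/day.


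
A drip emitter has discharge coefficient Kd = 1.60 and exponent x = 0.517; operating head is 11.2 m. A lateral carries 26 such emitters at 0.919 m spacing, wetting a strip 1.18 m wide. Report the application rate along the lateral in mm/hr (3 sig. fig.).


Approach: apply the emitter equation with a lateral mass balance, q = Kd*h^x; Q = n*q; rate = Q/(n*spacing*width).
Step 1 — single emitter flow (q = Kd*h^x):
  q = 1.60 * 11.2^0.517 = 5.5791 L/hr
Step 2 — total lateral flow: Q = 26 * 5.5791 = 145.06 L/hr
Step 3 — wetted area: A = 26 * 0.919 * 1.18 = 28.195 m^2
Step 4 — application rate: Q/A = 145.06/28.195 = 5.14 mm/hr
Therefore the application rate along the lateral = 5.14 mm/hr.


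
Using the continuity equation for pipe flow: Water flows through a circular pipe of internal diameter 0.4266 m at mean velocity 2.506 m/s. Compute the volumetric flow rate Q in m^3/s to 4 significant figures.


Approach: apply the continuity equation for pipe flow, Q = A * v with A = pi*(D/2)^2.
A = pi*(0.4266/2)^2 = 0.142933 m^2
Q = 0.142933 * 2.506 = 0.3582 m^3/s
Therefore the volumetric flow rate Q = 0.3582 m^3/s.


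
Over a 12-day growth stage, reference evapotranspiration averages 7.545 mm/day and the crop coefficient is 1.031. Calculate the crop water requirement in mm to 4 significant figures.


Approach: apply the crop water requirement relation, CWR = ET0 * Kc * days.
CWR = 7.545 * 1.031 * 12 = 93.35 mm
Therefore the crop water requirement = 93.35 mm.


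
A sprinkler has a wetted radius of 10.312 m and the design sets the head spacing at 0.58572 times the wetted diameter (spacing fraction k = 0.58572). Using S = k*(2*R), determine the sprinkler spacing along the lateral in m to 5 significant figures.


S = 0.58572 * (2 * 10.312) = 12.080 m
Therefore the sprinkler spacing along the lateral = 12.080 m.


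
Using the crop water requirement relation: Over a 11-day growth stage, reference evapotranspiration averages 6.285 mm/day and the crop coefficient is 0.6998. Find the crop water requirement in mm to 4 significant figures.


Approach: apply the crop water requirement relation, CWR = ET0 * Kc * days.
CWR = 6.285 * 0.6998 * 11 = 48.38 mm
Therefore the crop water requirement = 48.38 mm.


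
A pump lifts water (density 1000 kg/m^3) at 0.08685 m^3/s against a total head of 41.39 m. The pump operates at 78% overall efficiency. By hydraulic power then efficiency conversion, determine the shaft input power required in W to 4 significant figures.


Approach: apply hydraulic power then efficiency conversion, P = rho*g*Q*H; P_in = P/eta.
Step 1 — hydraulic power (P = rho*g*Q*H):
  P = 1000 * 9.81 * 0.08685 * 41.39 = 35264.2 W
Step 2 — input power: P_in = P/eta = 35264.2 / 0.78 = 45210 W
Therefore the shaft input power required = 45210 W.


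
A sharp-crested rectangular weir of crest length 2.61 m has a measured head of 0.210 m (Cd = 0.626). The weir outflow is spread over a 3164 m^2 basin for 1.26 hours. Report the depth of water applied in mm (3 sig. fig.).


Approach: apply the rectangular weir equation with a volume-to-depth conversion, Q = (2/3)*Cd*L*sqrt(2g)*H^1.5; d = Q*t/A * 1000.
Step 1 — weir discharge:
  Q = (2/3)*0.626*2.61*sqrt(2*9.81)*0.210^1.5 = 0.46430 m^3/s
Step 2 — volume: V = 0.46430 * 1.26*3600 = 2106.1 m^3
Step 3 — depth: d = V/A * 1000 = 2106.1/3164 * 1000 = 666 mm
Therefore the depth of water applied = 666 mm.


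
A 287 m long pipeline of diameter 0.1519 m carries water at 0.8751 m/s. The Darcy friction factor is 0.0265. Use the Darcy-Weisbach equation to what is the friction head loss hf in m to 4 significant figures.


Approach: apply the Darcy-Weisbach equation, hf = f*(L/D)*(v^2/(2g)).
hf = 0.0265 * (287/0.1519) * (0.8751^2 / (2*9.81))
hf = 1.954 m
Therefore the friction head loss hf = 1.954 m.


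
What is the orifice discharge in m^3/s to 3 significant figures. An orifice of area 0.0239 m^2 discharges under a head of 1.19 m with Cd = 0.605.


Approach: apply the orifice equation, Q = Cd*A*sqrt(2*g*h).
Q = 0.605 * 0.0239 * sqrt(2*9.81*1.19) = 0.0699 m^3/s
Therefore the orifice discharge = 0.0699 m^3/s.


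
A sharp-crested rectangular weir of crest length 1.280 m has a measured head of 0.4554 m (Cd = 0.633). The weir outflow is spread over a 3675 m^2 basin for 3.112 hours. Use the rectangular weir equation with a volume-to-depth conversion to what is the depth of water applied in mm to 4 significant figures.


Approach: apply the rectangular weir equation with a volume-to-depth conversion, Q = (2/3)*Cd*L*sqrt(2g)*H^1.5; d = Q*t/A * 1000.
Step 1 — weir discharge:
  Q = (2/3)*0.633*1.280*sqrt(2*9.81)*0.4554^1.5 = 0.735295 m^3/s
Step 2 — volume: V = 0.735295 * 3.112*3600 = 8237.65 m^3
Step 3 — depth: d = V/A * 1000 = 8237.65/3675 * 1000 = 2242 mm
Therefore the depth of water applied = 2242 mm.


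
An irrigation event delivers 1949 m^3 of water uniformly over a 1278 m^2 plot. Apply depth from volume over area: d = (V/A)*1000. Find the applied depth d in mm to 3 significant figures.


d = (1949 / 1278) * 1000 = 1530 mm
Therefore the applied depth d = 1530 mm.


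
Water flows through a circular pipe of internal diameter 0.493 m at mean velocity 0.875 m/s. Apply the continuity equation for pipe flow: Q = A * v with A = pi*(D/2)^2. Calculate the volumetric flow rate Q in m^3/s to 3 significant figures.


A = pi*(0.493/2)^2 = 0.19089 m^2
Q = 0.19089 * 0.875 = 0.167 m^3/s
Therefore the volumetric flow rate Q = 0.167 m^3/s.


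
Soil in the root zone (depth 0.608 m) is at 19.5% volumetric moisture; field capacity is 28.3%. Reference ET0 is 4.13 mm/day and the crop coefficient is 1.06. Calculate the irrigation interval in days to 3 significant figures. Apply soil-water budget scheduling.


Approach: apply soil-water budget scheduling, SMD = (FC-theta)/100*depth*1000; ETc = ET0*Kc; interval = SMD/ETc.
Step 1 — soil moisture deficit:
  SMD = (28.3 - 19.5)/100 * 0.608 * 1000 = 53.504 mm
Step 2 — daily crop ET (ETc = ET0*Kc):
  ETc = 4.13 * 1.06 = 4.3778 mm/day
Step 3 — irrigation interval (SMD/ETc):
  interval = 53.504 / 4.3778 = 12.2 days
Therefore the irrigation interval = 12.2 days.


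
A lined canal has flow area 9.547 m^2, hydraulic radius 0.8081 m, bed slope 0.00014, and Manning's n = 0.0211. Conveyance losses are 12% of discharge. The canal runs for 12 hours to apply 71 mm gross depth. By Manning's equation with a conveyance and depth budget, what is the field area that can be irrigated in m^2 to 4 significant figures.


Approach: apply Manning's equation with a conveyance and depth budget, Q = (1/n)*A*R^(2/3)*S^(1/2); Q_field = Q*(1-loss); Area = Q_field*t/(d/1000).
Step 1 — canal discharge (Manning's equation):
  Q = (1/0.0211) * 9.547 * 0.8081^(2/3) * 0.00014^(1/2) = 4.64471 m^3/s
Step 2 — delivered flow: Q_field = 4.64471*(1 - 12/100) = 4.08734 m^3/s
Step 3 — volume delivered: V = 4.08734 * 12*3600 = 176573 m^3
Step 4 — area served: A = V / (depth/1000) = 176573 / 0.071 = 2487000 m^2
Therefore the field area that can be irrigated = 2487000 m^2.


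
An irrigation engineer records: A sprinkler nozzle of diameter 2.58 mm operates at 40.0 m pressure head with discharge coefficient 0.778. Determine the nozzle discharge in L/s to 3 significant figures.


Approach: apply the orifice equation, Q = Cd*A*sqrt(2*g*h), A = pi*(d/2)^2.
A = pi*(2.58e-3/2)^2 = 5.2279e-06 m^2
Q = 0.778 * 5.2279e-06 * sqrt(2*9.81*40.0) * 1000 = 0.114 L/s
Therefore the nozzle discharge = 0.114 L/s.


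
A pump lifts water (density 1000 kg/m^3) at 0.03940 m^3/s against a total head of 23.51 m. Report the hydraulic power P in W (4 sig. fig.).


Approach: apply the hydraulic power relation, P = rho*g*Q*H.
P = 1000 * 9.81 * 0.03940 * 23.51 = 9087 W
Therefore the hydraulic power P = 9087 W.


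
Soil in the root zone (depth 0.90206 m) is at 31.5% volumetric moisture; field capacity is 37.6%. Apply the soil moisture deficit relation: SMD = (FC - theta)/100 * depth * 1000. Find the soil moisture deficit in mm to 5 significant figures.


SMD = (37.6 - 31.5)/100 * 0.90206 * 1000 = 55.026 mm
Therefore the soil moisture deficit = 55.026 mm.


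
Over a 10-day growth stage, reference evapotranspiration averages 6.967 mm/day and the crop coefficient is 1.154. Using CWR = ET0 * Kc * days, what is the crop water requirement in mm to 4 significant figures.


CWR = 6.967 * 1.154 * 10 = 80.40 mm
Therefore the crop water requirement = 80.40 mm.


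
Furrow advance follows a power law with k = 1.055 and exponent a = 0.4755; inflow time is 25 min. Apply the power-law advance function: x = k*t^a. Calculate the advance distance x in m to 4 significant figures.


x = 1.055 * 25^0.4755 = 4.875 m
Therefore the advance distance x = 4.875 m.


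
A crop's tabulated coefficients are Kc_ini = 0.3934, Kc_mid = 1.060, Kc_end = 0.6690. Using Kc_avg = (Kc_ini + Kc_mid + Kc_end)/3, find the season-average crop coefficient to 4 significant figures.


Kc_avg = (0.3934 + 1.060 + 0.6690)/3 = 0.7075
Therefore the season-average crop coefficient = 0.7075.


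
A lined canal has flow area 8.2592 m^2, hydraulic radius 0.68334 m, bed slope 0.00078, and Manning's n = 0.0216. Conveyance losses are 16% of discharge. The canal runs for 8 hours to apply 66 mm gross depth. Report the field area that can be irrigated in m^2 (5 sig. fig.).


Approach: apply Manning's equation with a conveyance and depth budget, Q = (1/n)*A*R^(2/3)*S^(1/2); Q_field = Q*(1-loss); Area = Q_field*t/(d/1000).
Step 1 — canal discharge (Manning's equation):
  Q = (1/0.0216) * 8.2592 * 0.68334^(2/3) * 0.00078^(1/2) = 8.284941 m^3/s
Step 2 — delivered flow: Q_field = 8.284941*(1 - 16/100) = 6.959351 m^3/s
Step 3 — volume delivered: V = 6.959351 * 8*3600 = 200429.3 m^3
Step 4 — area served: A = V / (depth/1000) = 200429.3 / 0.066 = 3036800 m^2
Therefore the field area that can be irrigated = 3036800 m^2.
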